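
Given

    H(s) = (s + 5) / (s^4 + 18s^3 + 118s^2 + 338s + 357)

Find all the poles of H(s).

The poles are the roots of the denominator s^4 + 18s^3 + 118s^2 + 338s + 357 = 0.
Trying s = -7: the polynomial evaluates to 0, so (s + 7) is a factor.
Dividing out leaves s^3 + 11s^2 + 41s + 51 = 0.
This factors further as (s^2 + 8s + 17)(s + 3) = 0.

s = -7, -4 ± j, -3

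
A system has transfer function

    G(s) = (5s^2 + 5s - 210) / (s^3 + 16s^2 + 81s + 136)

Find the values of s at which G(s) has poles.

The poles are the roots of the denominator s^3 + 16s^2 + 81s + 136 = 0.
Trying s = -8: the polynomial evaluates to 0, so (s + 8) is a factor.
Dividing out leaves s^2 + 8s + 17 = 0.
The quadratic formula then gives s = -4 ± 1j.

s = -4 ± j, -8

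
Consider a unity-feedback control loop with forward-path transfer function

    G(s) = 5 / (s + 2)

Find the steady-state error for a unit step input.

e_ss = 0.2857

G(s) has no poles at the origin.
This is a Type 0 system. Kp = lim_{s→0} G(s) = 5/2.
e_ss = 1/(1 + Kp) = 1/(1 + 5/2) = 2/7 ≈ 0.2857.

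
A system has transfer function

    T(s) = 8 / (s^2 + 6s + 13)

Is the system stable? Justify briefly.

The denominator s^2 + 6s + 13 factors as (s^2 + 6s + 13), giving poles at s = -3 + 2j, -3 - 2j.
Since all poles lie strictly in the left half-plane, the system is stable.

stable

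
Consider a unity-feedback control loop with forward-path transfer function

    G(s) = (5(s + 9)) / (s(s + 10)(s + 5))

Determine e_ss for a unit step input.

e_ss = 0

G(s) has one pole at the origin.
This is a Type 1 system; for a step input the steady-state error is zero.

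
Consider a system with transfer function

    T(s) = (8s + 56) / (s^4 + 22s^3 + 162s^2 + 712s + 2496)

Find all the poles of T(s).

s = -1 + 5j, -1 - 5j, -8, -12

The poles are the roots of the denominator s^4 + 22s^3 + 162s^2 + 712s + 2496 = 0.
Trying s = -8: the polynomial evaluates to 0, so (s + 8) is a factor.
Dividing out leaves s^3 + 14s^2 + 50s + 312 = 0.
This factors further as (s^2 + 2s + 26)(s + 12) = 0.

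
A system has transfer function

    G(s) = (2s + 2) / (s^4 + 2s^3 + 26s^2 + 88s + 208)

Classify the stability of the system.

unstable

The denominator s^4 + 2s^3 + 26s^2 + 88s + 208 factors as (s^2 + 4s + 8)(s^2 - 2s + 26), giving poles at s = -2 + 2j, -2 - 2j, 1 + 5j, 1 - 5j.
Since the pole(s) at s = 1 ± 5j lie in the right half-plane, the system is unstable.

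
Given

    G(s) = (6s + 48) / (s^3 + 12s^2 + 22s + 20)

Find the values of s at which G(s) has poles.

The poles are the roots of the denominator s^3 + 12s^2 + 22s + 20 = 0.
Trying s = -10: the polynomial evaluates to 0, so (s + 10) is a factor.
Dividing out leaves s^2 + 2s + 2 = 0.
The quadratic formula then gives s = -1 ± 1j.

s = -1 + j, -1 - j, -10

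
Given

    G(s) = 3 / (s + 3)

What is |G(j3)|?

|G(j3)| ≈ 0.7071

Substitute s = j3: numerator = 3, denominator = 3 + j3.
|G(j3)| = |3| / |3 + j3| = 3 / 4.2426 ≈ 0.7071.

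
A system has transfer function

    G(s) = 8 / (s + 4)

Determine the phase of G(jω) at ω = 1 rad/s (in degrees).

At s = j1: numerator = 8, denominator = 4 + j1.
∠G = ∠num − ∠den = 0° − (14.036°) = -14.04°.

∠G(j1) ≈ -14.04°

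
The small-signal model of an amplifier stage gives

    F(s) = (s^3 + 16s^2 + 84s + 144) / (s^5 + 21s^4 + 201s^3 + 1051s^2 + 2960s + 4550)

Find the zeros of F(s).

Set the numerator to zero: s^3 + 16s^2 + 84s + 144 = 0.
Factoring: (s + 6)^2(s + 4) = 0.

s = -6, -4, -6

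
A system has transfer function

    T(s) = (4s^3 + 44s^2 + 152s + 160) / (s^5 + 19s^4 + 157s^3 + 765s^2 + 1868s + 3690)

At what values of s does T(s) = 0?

s = -5, -2, -4

Set the numerator to zero: 4s^3 + 44s^2 + 152s + 160 = 0, i.e. 4·(s^3 + 11s^2 + 38s + 40) = 0.
Factoring: (s + 5)(s + 2)(s + 4) = 0.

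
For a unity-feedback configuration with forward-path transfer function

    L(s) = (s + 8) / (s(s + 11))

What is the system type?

The denominator has 1 factor of s at the origin (free integrator), so this is a Type 1 system.

Type 1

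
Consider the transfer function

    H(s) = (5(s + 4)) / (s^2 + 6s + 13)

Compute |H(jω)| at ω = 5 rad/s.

Substitute s = j5: numerator = 20 + j25, denominator = -12 + j30.
|H(j5)| = |20 + j25| / |-12 + j30| = 32.016 / 32.311 ≈ 0.9909.

|H(j5)| ≈ 0.9909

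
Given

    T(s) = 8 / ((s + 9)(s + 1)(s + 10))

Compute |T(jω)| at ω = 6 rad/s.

|T(j6)| ≈ 0.01043

Substitute s = j6: numerator = 8, denominator = -630 + j438.
|T(j6)| = |8| / |-630 + j438| = 8 / 767.30 ≈ 0.01043.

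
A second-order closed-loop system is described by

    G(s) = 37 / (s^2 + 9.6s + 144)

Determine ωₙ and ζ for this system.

Compare the denominator to the standard form s^2 + 2ζωₙs + ωₙ².
ωₙ² = 144, so ωₙ = 12 rad/s.
2ζωₙ = 9.6, so ζ = 9.6/(2·12) = 0.4.

ωₙ = 12 rad/s, ζ = 0.4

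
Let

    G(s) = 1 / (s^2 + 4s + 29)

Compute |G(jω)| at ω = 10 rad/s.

Substitute s = j10: numerator = 1, denominator = -71 + j40.
|G(j10)| = |1| / |-71 + j40| = 1 / 81.492 ≈ 0.01227.

|G(j10)| ≈ 0.01227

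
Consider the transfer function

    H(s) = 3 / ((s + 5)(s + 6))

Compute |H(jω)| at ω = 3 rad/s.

|H(j3)| ≈ 0.07670

Substitute s = j3: numerator = 3, denominator = 21 + j33.
|H(j3)| = |3| / |21 + j33| = 3 / 39.115 ≈ 0.07670.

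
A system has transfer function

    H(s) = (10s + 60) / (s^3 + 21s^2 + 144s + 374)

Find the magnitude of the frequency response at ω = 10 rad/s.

Substitute s = j10: numerator = 60 + j100, denominator = -1726 + j440.
|H(j10)| = |60 + j100| / |-1726 + j440| = 116.62 / 1781.2 ≈ 0.06547.

|H(j10)| ≈ 0.06547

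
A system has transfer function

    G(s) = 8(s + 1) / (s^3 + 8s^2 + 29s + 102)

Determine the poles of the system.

s = -6, -1 ± 4j

The poles are the roots of the denominator s^3 + 8s^2 + 29s + 102 = 0.
Trying s = -6: the polynomial evaluates to 0, so (s + 6) is a factor.
Dividing out leaves s^2 + 2s + 17 = 0.
The quadratic formula then gives s = -1 ± 4j.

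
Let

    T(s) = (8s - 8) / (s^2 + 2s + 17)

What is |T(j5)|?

|T(j5)| ≈ 3.185

Substitute s = j5: numerator = -8 + j40, denominator = -8 + j10.
|T(j5)| = |-8 + j40| / |-8 + j10| = 40.792 / 12.806 ≈ 3.185.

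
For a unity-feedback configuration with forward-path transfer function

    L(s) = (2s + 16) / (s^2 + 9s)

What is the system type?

Type 1

Factor s from the denominator: s^2 + 9s = s·(s + 9).
There is 1 pole at the origin, so the system is Type 1.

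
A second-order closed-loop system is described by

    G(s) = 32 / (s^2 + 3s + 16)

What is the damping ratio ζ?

Compare the denominator to the standard form s^2 + 2ζωₙs + ωₙ².
ωₙ² = 16, so ωₙ = 4 rad/s.
2ζωₙ = 3, so ζ = 3/(2·4) = 0.375.
With ζ = 0.375 the response is underdamped.

ζ = 0.375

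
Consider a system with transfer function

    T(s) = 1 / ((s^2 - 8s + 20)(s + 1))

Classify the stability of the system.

The poles can be read from the denominator factors: s = 4 ± 2j, -1.
Since the pole(s) at s = 4 ± 2j lie in the right half-plane, the system is unstable.

unstable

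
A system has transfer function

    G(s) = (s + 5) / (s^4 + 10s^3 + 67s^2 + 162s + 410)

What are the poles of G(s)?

s = -1 ± 3j, -4 ± 5j

The poles are the roots of the denominator s^4 + 10s^3 + 67s^2 + 162s + 410 = 0.
No real roots exist; factor into two real quadratics: (s^2 + 2s + 10)(s^2 + 8s + 41) = 0.
Each quadratic gives a conjugate pair via the quadratic formula.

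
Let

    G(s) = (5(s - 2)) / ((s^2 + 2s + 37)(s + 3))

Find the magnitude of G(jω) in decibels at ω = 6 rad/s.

|G(j6)|_dB ≈ -8.15 dB

Substitute s = j6: numerator = -10 + j30, denominator = -69 + j42.
|G(j6)| = |-10 + j30| / |-69 + j42| = 31.623 / 80.777 ≈ 0.3915.
In decibels: 20·log₁₀(0.3915) ≈ -8.15 dB.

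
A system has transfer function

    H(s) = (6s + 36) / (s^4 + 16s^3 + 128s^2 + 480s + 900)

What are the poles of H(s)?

The poles are the roots of the denominator s^4 + 16s^3 + 128s^2 + 480s + 900 = 0.
No real roots exist; factor into two real quadratics: (s^2 + 10s + 50)(s^2 + 6s + 18) = 0.
Each quadratic gives a conjugate pair via the quadratic formula.

s = -5 ± 5j, -3 ± 3j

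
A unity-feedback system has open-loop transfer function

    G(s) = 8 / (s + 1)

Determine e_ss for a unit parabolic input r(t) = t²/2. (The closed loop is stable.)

G(s) has no poles at the origin.
This is a Type 0 system; Ka = lim_{s→0} s^2·G(s) = 0, so the steady-state error for a parabola input is infinite.

e_ss = ∞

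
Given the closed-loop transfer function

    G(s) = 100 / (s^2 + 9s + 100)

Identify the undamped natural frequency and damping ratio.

ωₙ = 10 rad/s, ζ = 0.45

Compare the denominator to the standard form s^2 + 2ζωₙs + ωₙ².
ωₙ² = 100, so ωₙ = 10 rad/s.
2ζωₙ = 9, so ζ = 9/(2·10) = 0.45.
With ζ = 0.45 the response is underdamped.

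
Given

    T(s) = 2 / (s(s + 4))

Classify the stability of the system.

marginally stable

The poles can be read from the denominator factors: s = 0, -4.
Since the simple pole(s) at s = 0 lie on the jω-axis with none in the right half-plane, the system is marginally stable.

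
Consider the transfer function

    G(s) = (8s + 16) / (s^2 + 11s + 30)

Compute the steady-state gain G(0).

G(0) = 8/15 ≈ 0.5333

Set s = 0: G(0) = (16) / (30) = 8/15.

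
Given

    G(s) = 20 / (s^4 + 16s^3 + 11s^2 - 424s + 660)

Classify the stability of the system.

The denominator s^4 + 16s^3 + 11s^2 - 424s + 660 factors as (s + 11)(s + 10)(s - 2)(s - 3), giving poles at s = -11, -10, 2, 3.
Since the pole(s) at s = 2, 3 lie in the right half-plane, the system is unstable.

unstable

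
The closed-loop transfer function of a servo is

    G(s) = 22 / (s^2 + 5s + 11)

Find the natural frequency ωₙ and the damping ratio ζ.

ωₙ ≈ 3.317 rad/s, ζ ≈ 0.7538

Compare the denominator to the standard form s^2 + 2ζωₙs + ωₙ².
ωₙ² = 11, so ωₙ = √11 ≈ 3.317 rad/s.
2ζωₙ = 5, so ζ = 5/(2·√11) ≈ 0.7538.
With ζ = 0.7538 the response is underdamped.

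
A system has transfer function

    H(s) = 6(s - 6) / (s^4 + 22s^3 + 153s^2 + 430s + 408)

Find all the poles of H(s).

The poles are the roots of the denominator s^4 + 22s^3 + 153s^2 + 430s + 408 = 0.
Trying s = -2: the polynomial evaluates to 0, so (s + 2) is a factor.
Dividing out leaves s^3 + 20s^2 + 113s + 204 = 0.
This factors further as (s^2 + 8s + 17)(s + 12) = 0.

s = -2, -4 + j, -4 - j, -12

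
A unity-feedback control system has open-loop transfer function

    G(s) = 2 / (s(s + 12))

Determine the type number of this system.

The denominator has 1 factor of s at the origin (free integrator), so this is a Type 1 system.

Type 1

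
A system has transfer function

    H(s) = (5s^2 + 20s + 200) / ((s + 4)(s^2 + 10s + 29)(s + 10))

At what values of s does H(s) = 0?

Set the numerator to zero: 5s^2 + 20s + 200 = 0, i.e. 5·(s^2 + 4s + 40) = 0.
Factoring: (s^2 + 4s + 40) = 0.

s = -2 ± 6j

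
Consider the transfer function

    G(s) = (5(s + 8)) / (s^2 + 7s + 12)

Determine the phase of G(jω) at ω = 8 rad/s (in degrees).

∠G(j8) ≈ -87.88°

At s = j8: numerator = 40 + j40, denominator = -52 + j56.
∠G = ∠num − ∠den = 45° − (132.88°) = -87.88°.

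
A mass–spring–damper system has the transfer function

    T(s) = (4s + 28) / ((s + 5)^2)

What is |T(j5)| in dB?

Substitute s = j5: numerator = 28 + j20, denominator = j50.
|T(j5)| = |28 + j20| / |j50| = 34.409 / 50 ≈ 0.6882.
In decibels: 20·log₁₀(0.6882) ≈ -3.25 dB.

|T(j5)|_dB ≈ -3.25 dB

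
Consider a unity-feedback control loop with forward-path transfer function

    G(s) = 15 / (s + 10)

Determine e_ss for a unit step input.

e_ss = 0.4000

G(s) has no poles at the origin.
This is a Type 0 system. Kp = lim_{s→0} G(s) = 15/10 = 3/2.
e_ss = 1/(1 + Kp) = 1/(1 + 3/2) = 2/5 ≈ 0.4000.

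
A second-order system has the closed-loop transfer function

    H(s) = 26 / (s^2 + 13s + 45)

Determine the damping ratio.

Compare the denominator to the standard form s^2 + 2ζωₙs + ωₙ².
ωₙ² = 45, so ωₙ = √45 ≈ 6.708 rad/s.
2ζωₙ = 13, so ζ = 13/(2·√45) ≈ 0.9690.

ζ ≈ 0.9690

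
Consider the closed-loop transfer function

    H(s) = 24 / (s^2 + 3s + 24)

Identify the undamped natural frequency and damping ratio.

ωₙ ≈ 4.899 rad/s, ζ ≈ 0.3062

Compare the denominator to the standard form s^2 + 2ζωₙs + ωₙ².
ωₙ² = 24, so ωₙ = √24 ≈ 4.899 rad/s.
2ζωₙ = 3, so ζ = 3/(2·√24) ≈ 0.3062.
With ζ = 0.3062 the response is underdamped.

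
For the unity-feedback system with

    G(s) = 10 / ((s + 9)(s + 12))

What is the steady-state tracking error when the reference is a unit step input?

e_ss = 0.9153

G(s) has no poles at the origin.
This is a Type 0 system. Kp = lim_{s→0} G(s) = 10/108 = 5/54.
e_ss = 1/(1 + Kp) = 1/(1 + 5/54) = 54/59 ≈ 0.9153.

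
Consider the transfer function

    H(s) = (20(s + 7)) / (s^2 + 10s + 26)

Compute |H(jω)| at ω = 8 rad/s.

Substitute s = j8: numerator = 140 + j160, denominator = -38 + j80.
|H(j8)| = |140 + j160| / |-38 + j80| = 212.60 / 88.566 ≈ 2.400.

|H(j8)| ≈ 2.400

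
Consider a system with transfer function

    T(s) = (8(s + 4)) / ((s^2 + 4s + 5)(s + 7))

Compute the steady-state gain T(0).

At s = 0 each factor (s + a) contributes a and each (s^2 + bs + c) contributes c.
T(0) = 8·(4) / ((5) · (7)) = 32/35 = 32/35.

T(0) = 32/35 ≈ 0.9143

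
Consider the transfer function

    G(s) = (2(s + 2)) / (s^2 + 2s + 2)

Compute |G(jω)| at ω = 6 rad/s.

Substitute s = j6: numerator = 4 + j12, denominator = -34 + j12.
|G(j6)| = |4 + j12| / |-34 + j12| = 12.649 / 36.056 ≈ 0.3508.

|G(j6)| ≈ 0.3508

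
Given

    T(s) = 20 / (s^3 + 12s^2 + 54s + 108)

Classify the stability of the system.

stable

The denominator s^3 + 12s^2 + 54s + 108 factors as (s^2 + 6s + 18)(s + 6), giving poles at s = -3 + 3j, -3 - 3j, -6.
Since all poles lie strictly in the left half-plane, the system is stable.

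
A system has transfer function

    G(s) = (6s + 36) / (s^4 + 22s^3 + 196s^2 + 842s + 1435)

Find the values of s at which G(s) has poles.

The poles are the roots of the denominator s^4 + 22s^3 + 196s^2 + 842s + 1435 = 0.
Trying s = -5: the polynomial evaluates to 0, so (s + 5) is a factor.
Dividing out leaves s^3 + 17s^2 + 111s + 287 = 0.
This factors further as (s^2 + 10s + 41)(s + 7) = 0.

s = -5 ± 4j, -5, -7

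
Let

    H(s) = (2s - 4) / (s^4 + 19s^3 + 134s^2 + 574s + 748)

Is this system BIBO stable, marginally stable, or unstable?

stable

The denominator s^4 + 19s^3 + 134s^2 + 574s + 748 factors as (s^2 + 6s + 34)(s + 11)(s + 2), giving poles at s = -3 ± 5j, -11, -2.
Since all poles lie strictly in the left half-plane, the system is stable.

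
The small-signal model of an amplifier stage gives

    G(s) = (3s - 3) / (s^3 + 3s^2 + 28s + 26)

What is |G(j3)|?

Substitute s = j3: numerator = -3 + j9, denominator = -1 + j57.
|G(j3)| = |-3 + j9| / |-1 + j57| = 9.4868 / 57.009 ≈ 0.1664.

|G(j3)| ≈ 0.1664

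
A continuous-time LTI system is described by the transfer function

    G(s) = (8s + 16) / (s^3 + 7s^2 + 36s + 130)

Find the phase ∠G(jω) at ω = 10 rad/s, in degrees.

∠G(j10) ≈ -149.6°

At s = j10: numerator = 16 + j80, denominator = -570 - j640.
∠G = ∠num − ∠den = 78.690° − (-131.69°) = 210.4°, which wraps to -149.6°.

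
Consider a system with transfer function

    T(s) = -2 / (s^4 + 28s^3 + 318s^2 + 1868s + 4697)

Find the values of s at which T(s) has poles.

The poles are the roots of the denominator s^4 + 28s^3 + 318s^2 + 1868s + 4697 = 0.
Trying s = -11: the polynomial evaluates to 0, so (s + 11) is a factor.
Dividing out leaves s^3 + 17s^2 + 131s + 427 = 0.
This factors further as (s^2 + 10s + 61)(s + 7) = 0.

s = -5 ± 6j, -11, -7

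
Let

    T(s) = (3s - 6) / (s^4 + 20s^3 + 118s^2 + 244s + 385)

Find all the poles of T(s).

The poles are the roots of the denominator s^4 + 20s^3 + 118s^2 + 244s + 385 = 0.
Trying s = -7: the polynomial evaluates to 0, so (s + 7) is a factor.
Dividing out leaves s^3 + 13s^2 + 27s + 55 = 0.
This factors further as (s + 11)(s^2 + 2s + 5) = 0.

s = -7, -11, -1 + 2j, -1 - 2j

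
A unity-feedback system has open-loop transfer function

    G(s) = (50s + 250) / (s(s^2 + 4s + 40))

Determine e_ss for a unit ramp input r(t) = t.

G(s) has one pole at the origin.
This is a Type 1 system. Kv = lim_{s→0} s·G(s) = 250/40 = 25/4.
e_ss = 1/Kv = 1/(25/4) = 4/25 ≈ 0.1600.

e_ss = 0.1600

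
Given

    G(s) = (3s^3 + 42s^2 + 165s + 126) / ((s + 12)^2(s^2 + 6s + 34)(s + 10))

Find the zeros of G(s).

s = -6, -7, -1

Set the numerator to zero: 3s^3 + 42s^2 + 165s + 126 = 0, i.e. 3·(s^3 + 14s^2 + 55s + 42) = 0.
Factoring: (s + 6)(s + 7)(s + 1) = 0.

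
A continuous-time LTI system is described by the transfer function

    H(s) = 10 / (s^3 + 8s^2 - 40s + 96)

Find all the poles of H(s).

s = 2 ± 2j, -12

The poles are the roots of the denominator s^3 + 8s^2 - 40s + 96 = 0.
Trying s = -12: the polynomial evaluates to 0, so (s + 12) is a factor.
Dividing out leaves s^2 - 4s + 8 = 0.
The quadratic formula then gives s = 2 ± 2j.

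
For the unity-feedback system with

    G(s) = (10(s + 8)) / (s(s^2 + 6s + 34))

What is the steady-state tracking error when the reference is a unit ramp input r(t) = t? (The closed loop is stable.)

e_ss = 0.4250

G(s) has one pole at the origin.
This is a Type 1 system. Kv = lim_{s→0} s·G(s) = 80/34 = 40/17.
e_ss = 1/Kv = 1/(40/17) = 17/40 ≈ 0.4250.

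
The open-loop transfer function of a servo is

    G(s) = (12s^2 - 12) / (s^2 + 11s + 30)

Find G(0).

Set s = 0: G(0) = (-12) / (30) = -2/5.

G(0) = -2/5 ≈ -0.4000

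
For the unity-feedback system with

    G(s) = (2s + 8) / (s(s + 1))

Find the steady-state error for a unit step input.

e_ss = 0

G(s) has one pole at the origin.
This is a Type 1 system; for a step input the steady-state error is zero.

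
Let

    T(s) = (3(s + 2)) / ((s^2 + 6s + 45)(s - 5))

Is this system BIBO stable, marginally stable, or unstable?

unstable

The poles can be read from the denominator factors: s = -3 + 6j, -3 - 6j, 5.
Since the pole(s) at s = 5 lie in the right half-plane, the system is unstable.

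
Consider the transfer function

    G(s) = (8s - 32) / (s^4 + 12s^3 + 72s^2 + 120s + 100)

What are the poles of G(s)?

The poles are the roots of the denominator s^4 + 12s^3 + 72s^2 + 120s + 100 = 0.
No real roots exist; factor into two real quadratics: (s^2 + 2s + 2)(s^2 + 10s + 50) = 0.
Each quadratic gives a conjugate pair via the quadratic formula.

s = -1 + j, -1 - j, -5 + 5j, -5 - 5j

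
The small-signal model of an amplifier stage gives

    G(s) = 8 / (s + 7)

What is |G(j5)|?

Substitute s = j5: numerator = 8, denominator = 7 + j5.
|G(j5)| = |8| / |7 + j5| = 8 / 8.6023 ≈ 0.9300.

|G(j5)| ≈ 0.9300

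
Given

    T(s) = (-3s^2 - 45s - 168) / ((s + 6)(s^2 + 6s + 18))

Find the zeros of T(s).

s = -8, -7

Set the numerator to zero: -3s^2 - 45s - 168 = 0, i.e. -3·(s^2 + 15s + 56) = 0.
Factoring: (s + 8)(s + 7) = 0.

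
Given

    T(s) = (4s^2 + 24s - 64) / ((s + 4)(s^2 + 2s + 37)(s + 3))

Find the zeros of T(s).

Set the numerator to zero: 4s^2 + 24s - 64 = 0, i.e. 4·(s^2 + 6s - 16) = 0.
Factoring: (s - 2)(s + 8) = 0.

s = 2, -8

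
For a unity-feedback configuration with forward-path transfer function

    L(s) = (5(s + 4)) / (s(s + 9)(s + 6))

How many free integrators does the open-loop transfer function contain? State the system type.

Type 1

The denominator has 1 factor of s at the origin (free integrator), so this is a Type 1 system.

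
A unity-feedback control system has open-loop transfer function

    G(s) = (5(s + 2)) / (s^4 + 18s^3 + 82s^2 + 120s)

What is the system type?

The denominator has 1 factor of s at the origin (free integrator), so this is a Type 1 system.

Type 1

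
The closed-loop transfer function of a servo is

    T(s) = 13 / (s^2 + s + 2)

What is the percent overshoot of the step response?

Comparing s^2 + s + 2 to s^2 + 2ζωₙs + ωₙ²: ωₙ = √2 ≈ 1.414 rad/s and ζ = 1/(2·√2) ≈ 0.3536.
%OS = 100·exp(−πζ/√(1−ζ²)) = 100·exp(−π·0.3536/√(1−0.3536²)) ≈ 30.5%.

%OS ≈ 30.5%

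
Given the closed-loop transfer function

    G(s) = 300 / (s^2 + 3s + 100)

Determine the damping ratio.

Compare the denominator to the standard form s^2 + 2ζωₙs + ωₙ².
ωₙ² = 100, so ωₙ = 10 rad/s.
2ζωₙ = 3, so ζ = 3/(2·10) = 0.15.

ζ = 0.15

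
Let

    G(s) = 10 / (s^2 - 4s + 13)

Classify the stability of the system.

The poles can be read from the denominator factors: s = 2 + 3j, 2 - 3j.
Since the pole(s) at s = 2 + 3j, 2 - 3j lie in the right half-plane, the system is unstable.

unstable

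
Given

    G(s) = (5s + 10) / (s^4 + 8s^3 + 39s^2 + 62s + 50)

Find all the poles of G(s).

The poles are the roots of the denominator s^4 + 8s^3 + 39s^2 + 62s + 50 = 0.
No real roots exist; factor into two real quadratics: (s^2 + 6s + 25)(s^2 + 2s + 2) = 0.
Each quadratic gives a conjugate pair via the quadratic formula.

s = -3 + 4j, -3 - 4j, -1 + j, -1 - j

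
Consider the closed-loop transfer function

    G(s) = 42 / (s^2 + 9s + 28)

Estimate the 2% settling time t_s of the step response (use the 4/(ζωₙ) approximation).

t_s ≈ 0.8889 s

Comparing s^2 + 9s + 28 to s^2 + 2ζωₙs + ωₙ²: ωₙ = √28 ≈ 5.292 rad/s and ζ = 9/(2·√28) ≈ 0.8504.
ζωₙ = 9/2 = 4.5, so t_s ≈ 4/(ζωₙ) = 4/4.5 ≈ 0.8889 s.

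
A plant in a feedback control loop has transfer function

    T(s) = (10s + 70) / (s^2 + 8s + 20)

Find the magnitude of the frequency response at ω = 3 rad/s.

Substitute s = j3: numerator = 70 + j30, denominator = 11 + j24.
|T(j3)| = |70 + j30| / |11 + j24| = 76.158 / 26.401 ≈ 2.885.

|T(j3)| ≈ 2.885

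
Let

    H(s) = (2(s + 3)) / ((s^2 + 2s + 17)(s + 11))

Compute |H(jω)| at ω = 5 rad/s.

|H(j5)| ≈ 0.07537

Substitute s = j5: numerator = 6 + j10, denominator = -138 + j70.
|H(j5)| = |6 + j10| / |-138 + j70| = 11.662 / 154.74 ≈ 0.07537.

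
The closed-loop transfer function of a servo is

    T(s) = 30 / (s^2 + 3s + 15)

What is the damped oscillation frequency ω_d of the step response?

ω_d ≈ 3.571 rad/s

Comparing s^2 + 3s + 15 to s^2 + 2ζωₙs + ωₙ²: ωₙ = √15 ≈ 3.873 rad/s and ζ = 3/(2·√15) ≈ 0.3873.
ζωₙ = 3/2 = 1.5, so ω_d = ωₙ√(1−ζ²) = √(ωₙ² − (ζωₙ)²) = √(15 − 1.5²) = √12.75 ≈ 3.571 rad/s.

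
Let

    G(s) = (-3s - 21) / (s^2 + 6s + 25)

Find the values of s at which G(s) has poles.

The poles are the roots of the denominator s^2 + 6s + 25 = 0.
Using the quadratic formula: s = (-6 ± √(-64))/2 = -3 ± 4j.

s = -3 + 4j, -3 - 4j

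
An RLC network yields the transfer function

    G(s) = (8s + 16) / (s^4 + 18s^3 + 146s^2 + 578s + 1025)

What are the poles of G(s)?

The poles are the roots of the denominator s^4 + 18s^3 + 146s^2 + 578s + 1025 = 0.
No real roots exist; factor into two real quadratics: (s^2 + 8s + 25)(s^2 + 10s + 41) = 0.
Each quadratic gives a conjugate pair via the quadratic formula.

s = -4 + 3j, -4 - 3j, -5 + 4j, -5 - 4j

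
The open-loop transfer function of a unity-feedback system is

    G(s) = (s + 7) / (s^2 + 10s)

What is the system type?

Type 1

The denominator has 1 factor of s at the origin (free integrator), so this is a Type 1 system.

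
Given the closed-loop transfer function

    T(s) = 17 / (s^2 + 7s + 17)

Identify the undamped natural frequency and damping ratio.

Compare the denominator to the standard form s^2 + 2ζωₙs + ωₙ².
ωₙ² = 17, so ωₙ = √17 ≈ 4.123 rad/s.
2ζωₙ = 7, so ζ = 7/(2·√17) ≈ 0.8489.

ωₙ ≈ 4.123 rad/s, ζ ≈ 0.8489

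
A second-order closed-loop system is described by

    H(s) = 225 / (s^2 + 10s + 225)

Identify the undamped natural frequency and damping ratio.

Compare the denominator to the standard form s^2 + 2ζωₙs + ωₙ².
ωₙ² = 225, so ωₙ = 15 rad/s.
2ζωₙ = 10, so ζ = 10/(2·15) ≈ 0.3333.
With ζ = 0.3333 the response is underdamped.

ωₙ = 15 rad/s, ζ ≈ 0.3333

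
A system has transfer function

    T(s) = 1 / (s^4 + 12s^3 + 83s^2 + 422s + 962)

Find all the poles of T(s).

s = -1 + 6j, -1 - 6j, -5 + j, -5 - j

The poles are the roots of the denominator s^4 + 12s^3 + 83s^2 + 422s + 962 = 0.
No real roots exist; factor into two real quadratics: (s^2 + 2s + 37)(s^2 + 10s + 26) = 0.
Each quadratic gives a conjugate pair via the quadratic formula.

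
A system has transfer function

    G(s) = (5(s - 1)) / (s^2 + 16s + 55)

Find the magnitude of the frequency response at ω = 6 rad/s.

|G(j6)| ≈ 0.3108

Substitute s = j6: numerator = -5 + j30, denominator = 19 + j96.
|G(j6)| = |-5 + j30| / |19 + j96| = 30.414 / 97.862 ≈ 0.3108.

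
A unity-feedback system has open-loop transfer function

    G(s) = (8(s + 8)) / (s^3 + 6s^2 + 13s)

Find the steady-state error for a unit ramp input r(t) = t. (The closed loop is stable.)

e_ss = 0.2031

G(s) has one pole at the origin.
This is a Type 1 system. Kv = lim_{s→0} s·G(s) = 64/13.
e_ss = 1/Kv = 1/(64/13) = 13/64 ≈ 0.2031.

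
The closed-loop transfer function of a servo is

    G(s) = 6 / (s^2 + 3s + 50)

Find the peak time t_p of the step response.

t_p ≈ 0.4546 s

Comparing s^2 + 3s + 50 to s^2 + 2ζωₙs + ωₙ²: ωₙ = √50 ≈ 7.071 rad/s and ζ = 3/(2·√50) ≈ 0.2121.
ζωₙ = 3/2 = 1.5, so ω_d = ωₙ√(1−ζ²) = √(ωₙ² − (ζωₙ)²) = √(50 − 1.5²) = √47.75 ≈ 6.910 rad/s.
t_p = π/ω_d = π/6.910 ≈ 0.4546 s.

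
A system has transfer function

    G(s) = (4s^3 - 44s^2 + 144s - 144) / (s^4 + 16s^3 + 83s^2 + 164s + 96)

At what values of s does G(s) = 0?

s = 2, 3, 6

Set the numerator to zero: 4s^3 - 44s^2 + 144s - 144 = 0, i.e. 4·(s^3 - 11s^2 + 36s - 36) = 0.
Factoring: (s - 2)(s - 3)(s - 6) = 0.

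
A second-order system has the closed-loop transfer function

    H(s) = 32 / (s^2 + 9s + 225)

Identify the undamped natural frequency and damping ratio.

ωₙ = 15 rad/s, ζ = 0.3

Compare the denominator to the standard form s^2 + 2ζωₙs + ωₙ².
ωₙ² = 225, so ωₙ = 15 rad/s.
2ζωₙ = 9, so ζ = 9/(2·15) = 0.3.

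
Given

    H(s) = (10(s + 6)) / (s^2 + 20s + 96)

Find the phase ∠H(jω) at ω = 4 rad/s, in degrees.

∠H(j4) ≈ -11.31°

At s = j4: numerator = 60 + j40, denominator = 80 + j80.
∠H = ∠num − ∠den = 33.690° − (45°) = -11.31°.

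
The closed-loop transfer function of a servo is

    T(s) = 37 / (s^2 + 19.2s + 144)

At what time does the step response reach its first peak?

t_p ≈ 0.4363 s

Comparing s^2 + 19.2s + 144 to s^2 + 2ζωₙs + ωₙ²: ωₙ = 12 rad/s and ζ = 19.2/(2·12) = 0.8.
ζωₙ = 19.2/2 = 9.6, so ω_d = ωₙ√(1−ζ²) = √(ωₙ² − (ζωₙ)²) = √(144 − 9.6²) = √51.84 = 7.200 rad/s.
t_p = π/ω_d = π/7.200 ≈ 0.4363 s.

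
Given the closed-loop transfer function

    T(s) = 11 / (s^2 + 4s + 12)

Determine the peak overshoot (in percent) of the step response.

%OS ≈ 10.8%

Comparing s^2 + 4s + 12 to s^2 + 2ζωₙs + ωₙ²: ωₙ = √12 ≈ 3.464 rad/s and ζ = 4/(2·√12) ≈ 0.5774.
%OS = 100·exp(−πζ/√(1−ζ²)) = 100·exp(−π·0.5774/√(1−0.5774²)) ≈ 10.8%.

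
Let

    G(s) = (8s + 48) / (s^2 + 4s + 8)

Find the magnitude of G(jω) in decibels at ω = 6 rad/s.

|G(j6)|_dB ≈ 5.30 dB

Substitute s = j6: numerator = 48 + j48, denominator = -28 + j24.
|G(j6)| = |48 + j48| / |-28 + j24| = 67.882 / 36.878 ≈ 1.841.
In decibels: 20·log₁₀(1.841) ≈ 5.30 dB.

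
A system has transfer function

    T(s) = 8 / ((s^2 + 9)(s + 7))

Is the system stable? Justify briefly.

marginally stable

The poles can be read from the denominator factors: s = ±3j, -7.
Since the simple pole(s) at s = 3j, -3j lie on the jω-axis with none in the right half-plane, the system is marginally stable.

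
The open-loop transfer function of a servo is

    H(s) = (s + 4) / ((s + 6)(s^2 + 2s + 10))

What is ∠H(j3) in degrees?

∠H(j3) ≈ -70.23°

At s = j3: numerator = 4 + j3, denominator = -12 + j39.
∠H = ∠num − ∠den = 36.870° − (107.10°) = -70.23°.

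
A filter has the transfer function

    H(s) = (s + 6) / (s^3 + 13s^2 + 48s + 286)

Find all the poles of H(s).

The poles are the roots of the denominator s^3 + 13s^2 + 48s + 286 = 0.
Trying s = -11: the polynomial evaluates to 0, so (s + 11) is a factor.
Dividing out leaves s^2 + 2s + 26 = 0.
The quadratic formula then gives s = -1 ± 5j.

s = -1 ± 5j, -11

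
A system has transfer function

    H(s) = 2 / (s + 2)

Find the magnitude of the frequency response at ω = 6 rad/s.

Substitute s = j6: numerator = 2, denominator = 2 + j6.
|H(j6)| = |2| / |2 + j6| = 2 / 6.3246 ≈ 0.3162.

|H(j6)| ≈ 0.3162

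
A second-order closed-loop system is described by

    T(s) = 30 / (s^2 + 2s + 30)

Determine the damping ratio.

ζ ≈ 0.1826

Compare the denominator to the standard form s^2 + 2ζωₙs + ωₙ².
ωₙ² = 30, so ωₙ = √30 ≈ 5.477 rad/s.
2ζωₙ = 2, so ζ = 2/(2·√30) ≈ 0.1826.
With ζ = 0.1826 the response is underdamped.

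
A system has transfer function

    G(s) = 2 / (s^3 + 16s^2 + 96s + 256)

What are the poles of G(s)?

s = -8, -4 ± 4j

The poles are the roots of the denominator s^3 + 16s^2 + 96s + 256 = 0.
Trying s = -8: the polynomial evaluates to 0, so (s + 8) is a factor.
Dividing out leaves s^2 + 8s + 32 = 0.
The quadratic formula then gives s = -4 ± 4j.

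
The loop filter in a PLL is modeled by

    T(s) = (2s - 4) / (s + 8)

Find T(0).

Set s = 0: T(0) = (-4) / (8) = -1/2.

T(0) = -1/2 ≈ -0.5000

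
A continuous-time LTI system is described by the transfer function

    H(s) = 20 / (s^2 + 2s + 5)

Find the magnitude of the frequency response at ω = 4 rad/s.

|H(j4)| ≈ 1.470

Substitute s = j4: numerator = 20, denominator = -11 + j8.
|H(j4)| = |20| / |-11 + j8| = 20 / 13.601 ≈ 1.470.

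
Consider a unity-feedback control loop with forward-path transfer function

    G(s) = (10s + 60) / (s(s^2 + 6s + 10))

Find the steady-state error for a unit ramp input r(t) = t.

G(s) has one pole at the origin.
This is a Type 1 system. Kv = lim_{s→0} s·G(s) = 60/10 = 6.
e_ss = 1/Kv = 1/(6) = 1/6 ≈ 0.1667.

e_ss = 0.1667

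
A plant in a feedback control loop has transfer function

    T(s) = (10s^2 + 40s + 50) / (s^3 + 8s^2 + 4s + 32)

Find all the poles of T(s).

s = ±2j, -8

The poles are the roots of the denominator s^3 + 8s^2 + 4s + 32 = 0.
Trying s = -8: the polynomial evaluates to 0, so (s + 8) is a factor.
Dividing out leaves s^2 + 4 = 0.
The quadratic formula then gives s = 0 ± 2j.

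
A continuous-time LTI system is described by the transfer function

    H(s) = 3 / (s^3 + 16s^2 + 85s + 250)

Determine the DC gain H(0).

H(0) = 3/250 ≈ 0.01200

Set s = 0: H(0) = (3) / (250) = 3/250.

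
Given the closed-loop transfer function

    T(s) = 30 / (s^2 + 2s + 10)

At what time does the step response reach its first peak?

t_p ≈ 1.047 s

Comparing s^2 + 2s + 10 to s^2 + 2ζωₙs + ωₙ²: ωₙ = √10 ≈ 3.162 rad/s and ζ = 2/(2·√10) ≈ 0.3162.
ζωₙ = 2/2 = 1, so ω_d = ωₙ√(1−ζ²) = √(ωₙ² − (ζωₙ)²) = √(10 − 1²) = √9 = 3 rad/s.
t_p = π/ω_d = π/3 ≈ 1.047 s.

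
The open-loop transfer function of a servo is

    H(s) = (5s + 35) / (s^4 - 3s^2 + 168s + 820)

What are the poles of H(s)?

The poles are the roots of the denominator s^4 - 3s^2 + 168s + 820 = 0.
No real roots exist; factor into two real quadratics: (s^2 - 8s + 41)(s^2 + 8s + 20) = 0.
Each quadratic gives a conjugate pair via the quadratic formula.

s = 4 + 5j, 4 - 5j, -4 + 2j, -4 - 2j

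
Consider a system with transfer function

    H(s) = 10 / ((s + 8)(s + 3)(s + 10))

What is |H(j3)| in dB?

Substitute s = j3: numerator = 10, denominator = 51 + j375.
|H(j3)| = |10| / |51 + j375| = 10 / 378.45 ≈ 0.02642.
In decibels: 20·log₁₀(0.02642) ≈ -31.6 dB.

|H(j3)|_dB ≈ -31.6 dB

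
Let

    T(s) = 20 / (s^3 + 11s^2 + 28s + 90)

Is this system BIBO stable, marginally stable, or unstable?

stable

The denominator s^3 + 11s^2 + 28s + 90 factors as (s^2 + 2s + 10)(s + 9), giving poles at s = -1 + 3j, -1 - 3j, -9.
Since all poles lie strictly in the left half-plane, the system is stable.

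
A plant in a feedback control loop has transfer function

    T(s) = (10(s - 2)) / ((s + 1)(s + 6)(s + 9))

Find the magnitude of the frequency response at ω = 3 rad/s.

|T(j3)| ≈ 0.1792

Substitute s = j3: numerator = -20 + j30, denominator = -90 + j180.
|T(j3)| = |-20 + j30| / |-90 + j180| = 36.056 / 201.25 ≈ 0.1792.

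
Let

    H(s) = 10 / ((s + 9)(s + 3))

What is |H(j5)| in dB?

|H(j5)|_dB ≈ -15.6 dB

Substitute s = j5: numerator = 10, denominator = 2 + j60.
|H(j5)| = |10| / |2 + j60| = 10 / 60.033 ≈ 0.1666.
In decibels: 20·log₁₀(0.1666) ≈ -15.6 dB.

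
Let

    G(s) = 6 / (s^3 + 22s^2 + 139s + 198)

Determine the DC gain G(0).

Set s = 0: G(0) = (6) / (198) = 1/33.

G(0) = 1/33 ≈ 0.03030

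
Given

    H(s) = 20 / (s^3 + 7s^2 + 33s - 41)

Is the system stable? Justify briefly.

The denominator s^3 + 7s^2 + 33s - 41 factors as (s^2 + 8s + 41)(s - 1), giving poles at s = -4 + 5j, -4 - 5j, 1.
Since the pole(s) at s = 1 lie in the right half-plane, the system is unstable.

unstable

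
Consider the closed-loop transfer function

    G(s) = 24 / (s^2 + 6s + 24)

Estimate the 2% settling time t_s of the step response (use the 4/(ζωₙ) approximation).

Comparing s^2 + 6s + 24 to s^2 + 2ζωₙs + ωₙ²: ωₙ = √24 ≈ 4.899 rad/s and ζ = 6/(2·√24) ≈ 0.6124.
ζωₙ = 6/2 = 3, so t_s ≈ 4/(ζωₙ) = 4/3 ≈ 1.333 s.

t_s ≈ 1.333 s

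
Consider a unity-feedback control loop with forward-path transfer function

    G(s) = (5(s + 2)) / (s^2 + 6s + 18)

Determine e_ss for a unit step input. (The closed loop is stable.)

e_ss = 0.6429

G(s) has no poles at the origin.
This is a Type 0 system. Kp = lim_{s→0} G(s) = 10/18 = 5/9.
e_ss = 1/(1 + Kp) = 1/(1 + 5/9) = 9/14 ≈ 0.6429.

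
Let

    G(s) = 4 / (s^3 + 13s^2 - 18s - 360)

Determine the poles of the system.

s = 5, -12, -6

The poles are the roots of the denominator s^3 + 13s^2 - 18s - 360 = 0.
Trying s = 5: the polynomial evaluates to 0, so (s - 5) is a factor.
Dividing out leaves s^2 + 18s + 72 = 0.
Factoring the quadratic: (s + 12)(s + 6) = 0.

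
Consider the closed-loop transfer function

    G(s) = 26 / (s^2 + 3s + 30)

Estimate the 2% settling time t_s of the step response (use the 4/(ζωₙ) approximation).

Comparing s^2 + 3s + 30 to s^2 + 2ζωₙs + ωₙ²: ωₙ = √30 ≈ 5.477 rad/s and ζ = 3/(2·√30) ≈ 0.2739.
ζωₙ = 3/2 = 1.5, so t_s ≈ 4/(ζωₙ) = 4/1.5 ≈ 2.667 s.

t_s ≈ 2.667 s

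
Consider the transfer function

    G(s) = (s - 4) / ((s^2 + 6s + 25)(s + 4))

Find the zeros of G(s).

s = 4

Set the numerator to zero: s - 4 = 0.
So s = 4.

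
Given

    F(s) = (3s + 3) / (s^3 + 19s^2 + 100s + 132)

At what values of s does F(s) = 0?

Set the numerator to zero: 3s + 3 = 0, i.e. 3·(s + 1) = 0.
So s = -1.

s = -1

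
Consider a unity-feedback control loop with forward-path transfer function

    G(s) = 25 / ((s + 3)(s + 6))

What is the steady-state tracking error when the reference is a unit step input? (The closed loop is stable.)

G(s) has no poles at the origin.
This is a Type 0 system. Kp = lim_{s→0} G(s) = 25/18.
e_ss = 1/(1 + Kp) = 1/(1 + 25/18) = 18/43 ≈ 0.4186.

e_ss = 0.4186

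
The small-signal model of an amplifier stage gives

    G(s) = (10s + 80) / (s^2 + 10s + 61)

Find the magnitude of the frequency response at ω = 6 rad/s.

|G(j6)| ≈ 1.538

Substitute s = j6: numerator = 80 + j60, denominator = 25 + j60.
|G(j6)| = |80 + j60| / |25 + j60| = 100 / 65 ≈ 1.538.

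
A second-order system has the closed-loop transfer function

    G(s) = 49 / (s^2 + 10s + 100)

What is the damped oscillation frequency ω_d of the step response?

Comparing s^2 + 10s + 100 to s^2 + 2ζωₙs + ωₙ²: ωₙ = 10 rad/s and ζ = 10/(2·10) = 0.5.
ζωₙ = 10/2 = 5, so ω_d = ωₙ√(1−ζ²) = √(ωₙ² − (ζωₙ)²) = √(100 − 5²) = √75 ≈ 8.660 rad/s.

ω_d ≈ 8.660 rad/s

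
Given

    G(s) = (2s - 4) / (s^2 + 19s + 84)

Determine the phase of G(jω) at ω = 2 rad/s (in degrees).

At s = j2: numerator = -4 + j4, denominator = 80 + j38.
∠G = ∠num − ∠den = 135° − (25.408°) = 109.6°.

∠G(j2) ≈ 109.6°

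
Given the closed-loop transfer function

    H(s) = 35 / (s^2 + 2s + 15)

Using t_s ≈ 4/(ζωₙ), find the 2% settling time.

Comparing s^2 + 2s + 15 to s^2 + 2ζωₙs + ωₙ²: ωₙ = √15 ≈ 3.873 rad/s and ζ = 2/(2·√15) ≈ 0.2582.
ζωₙ = 2/2 = 1, so t_s ≈ 4/(ζωₙ) = 4/1 = 4 s.

t_s ≈ 4 s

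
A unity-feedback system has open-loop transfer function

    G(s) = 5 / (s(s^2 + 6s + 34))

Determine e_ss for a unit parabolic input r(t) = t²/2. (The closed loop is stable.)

G(s) has one pole at the origin.
This is a Type 1 system; Ka = lim_{s→0} s^2·G(s) = 0, so the steady-state error for a parabola input is infinite.

e_ss = ∞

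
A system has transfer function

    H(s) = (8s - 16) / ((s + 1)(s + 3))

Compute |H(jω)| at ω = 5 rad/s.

|H(j5)| ≈ 1.449

Substitute s = j5: numerator = -16 + j40, denominator = -22 + j20.
|H(j5)| = |-16 + j40| / |-22 + j20| = 43.081 / 29.732 ≈ 1.449.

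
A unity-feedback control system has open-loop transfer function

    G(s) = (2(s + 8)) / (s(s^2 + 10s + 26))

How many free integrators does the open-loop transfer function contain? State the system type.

Type 1

The denominator has 1 factor of s at the origin (free integrator), so this is a Type 1 system.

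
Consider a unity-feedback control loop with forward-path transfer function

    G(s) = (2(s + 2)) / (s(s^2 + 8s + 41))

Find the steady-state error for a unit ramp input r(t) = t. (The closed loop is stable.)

e_ss = 10.25

G(s) has one pole at the origin.
This is a Type 1 system. Kv = lim_{s→0} s·G(s) = 4/41.
e_ss = 1/Kv = 1/(4/41) = 41/4 ≈ 10.25.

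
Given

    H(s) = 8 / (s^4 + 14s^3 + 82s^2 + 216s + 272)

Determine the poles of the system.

The poles are the roots of the denominator s^4 + 14s^3 + 82s^2 + 216s + 272 = 0.
No real roots exist; factor into two real quadratics: (s^2 + 4s + 8)(s^2 + 10s + 34) = 0.
Each quadratic gives a conjugate pair via the quadratic formula.

s = -2 ± 2j, -5 ± 3j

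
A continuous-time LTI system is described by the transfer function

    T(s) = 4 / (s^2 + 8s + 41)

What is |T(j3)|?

|T(j3)| = 0.1000

Substitute s = j3: numerator = 4, denominator = 32 + j24.
|T(j3)| = |4| / |32 + j24| = 4 / 40 = 0.1000.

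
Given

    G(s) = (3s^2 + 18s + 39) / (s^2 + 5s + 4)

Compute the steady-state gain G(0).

Set s = 0: G(0) = (39) / (4) = 39/4.

G(0) = 39/4 ≈ 9.750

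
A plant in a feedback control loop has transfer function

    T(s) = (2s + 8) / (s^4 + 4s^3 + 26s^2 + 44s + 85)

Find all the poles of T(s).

The poles are the roots of the denominator s^4 + 4s^3 + 26s^2 + 44s + 85 = 0.
No real roots exist; factor into two real quadratics: (s^2 + 2s + 5)(s^2 + 2s + 17) = 0.
Each quadratic gives a conjugate pair via the quadratic formula.

s = -1 ± 2j, -1 ± 4j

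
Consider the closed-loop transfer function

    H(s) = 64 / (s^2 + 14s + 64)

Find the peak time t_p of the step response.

Comparing s^2 + 14s + 64 to s^2 + 2ζωₙs + ωₙ²: ωₙ = 8 rad/s and ζ = 14/(2·8) = 0.875.
ζωₙ = 14/2 = 7, so ω_d = ωₙ√(1−ζ²) = √(ωₙ² − (ζωₙ)²) = √(64 − 7²) = √15 ≈ 3.873 rad/s.
t_p = π/ω_d = π/3.873 ≈ 0.8112 s.

t_p ≈ 0.8112 s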